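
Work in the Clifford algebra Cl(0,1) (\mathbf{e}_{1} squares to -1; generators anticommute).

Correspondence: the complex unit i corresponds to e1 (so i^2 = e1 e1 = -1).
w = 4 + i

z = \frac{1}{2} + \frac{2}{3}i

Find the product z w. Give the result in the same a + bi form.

In blades: z = \frac{1}{2} + \frac{2}{3} e_{1}, w = 4 + e_{1}.
Distribute z over w term by term (generator squares from the signature, products reordered to ascending indices): (\frac{1}{2})*w = 2 + \frac{1}{2} e_{1}; (\frac{2}{3} e_{1})*w = -\frac{2}{3} + \frac{8}{3} e_{1}.
Sum: \frac{4}{3} + \frac{19}{6} e_{1}; translating back through the correspondence:
Answer: \frac{4}{3} + \frac{19}{6}i


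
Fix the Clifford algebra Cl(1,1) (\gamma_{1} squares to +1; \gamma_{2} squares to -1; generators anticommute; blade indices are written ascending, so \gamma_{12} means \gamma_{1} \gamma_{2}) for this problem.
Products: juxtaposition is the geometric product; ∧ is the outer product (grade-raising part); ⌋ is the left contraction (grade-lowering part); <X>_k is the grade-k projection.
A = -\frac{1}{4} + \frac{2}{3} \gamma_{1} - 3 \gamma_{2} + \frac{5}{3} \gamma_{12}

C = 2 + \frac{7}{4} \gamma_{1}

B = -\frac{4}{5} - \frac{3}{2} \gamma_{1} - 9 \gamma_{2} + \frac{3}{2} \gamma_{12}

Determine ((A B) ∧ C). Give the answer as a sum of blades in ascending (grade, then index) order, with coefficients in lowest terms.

step 1: -\frac{253}{10} + \frac{1241}{120} \gamma_{1} + \frac{163}{20} \gamma_{2} - \frac{293}{24} \gamma_{12}
step 2: -\frac{253}{5} - \frac{2831}{120} \gamma_{1} + \frac{163}{10} \gamma_{2} - \frac{9283}{240} \gamma_{12}
Answer: -\frac{253}{5} - \frac{2831}{120} \gamma_{1} + \frac{163}{10} \gamma_{2} - \frac{9283}{240} \gamma_{12}


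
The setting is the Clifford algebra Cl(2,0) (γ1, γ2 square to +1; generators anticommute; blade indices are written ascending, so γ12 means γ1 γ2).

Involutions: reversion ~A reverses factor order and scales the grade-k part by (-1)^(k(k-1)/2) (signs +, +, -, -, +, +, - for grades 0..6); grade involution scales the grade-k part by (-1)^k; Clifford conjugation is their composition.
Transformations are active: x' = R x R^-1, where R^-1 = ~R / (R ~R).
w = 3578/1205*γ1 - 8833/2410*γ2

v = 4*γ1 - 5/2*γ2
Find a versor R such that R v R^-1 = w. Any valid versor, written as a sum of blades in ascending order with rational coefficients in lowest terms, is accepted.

Key observation: q(v) = q(w) = 89/4 (sandwiches preserve the norm), so R = v + w = 8398/1205*γ1 - 7429/1205*γ2 works whenever it is invertible — the component of v along it is kept and (v - w)/2 reverses, sending v to w.
Answer: 8398/1205*γ1 - 7429/1205*γ2


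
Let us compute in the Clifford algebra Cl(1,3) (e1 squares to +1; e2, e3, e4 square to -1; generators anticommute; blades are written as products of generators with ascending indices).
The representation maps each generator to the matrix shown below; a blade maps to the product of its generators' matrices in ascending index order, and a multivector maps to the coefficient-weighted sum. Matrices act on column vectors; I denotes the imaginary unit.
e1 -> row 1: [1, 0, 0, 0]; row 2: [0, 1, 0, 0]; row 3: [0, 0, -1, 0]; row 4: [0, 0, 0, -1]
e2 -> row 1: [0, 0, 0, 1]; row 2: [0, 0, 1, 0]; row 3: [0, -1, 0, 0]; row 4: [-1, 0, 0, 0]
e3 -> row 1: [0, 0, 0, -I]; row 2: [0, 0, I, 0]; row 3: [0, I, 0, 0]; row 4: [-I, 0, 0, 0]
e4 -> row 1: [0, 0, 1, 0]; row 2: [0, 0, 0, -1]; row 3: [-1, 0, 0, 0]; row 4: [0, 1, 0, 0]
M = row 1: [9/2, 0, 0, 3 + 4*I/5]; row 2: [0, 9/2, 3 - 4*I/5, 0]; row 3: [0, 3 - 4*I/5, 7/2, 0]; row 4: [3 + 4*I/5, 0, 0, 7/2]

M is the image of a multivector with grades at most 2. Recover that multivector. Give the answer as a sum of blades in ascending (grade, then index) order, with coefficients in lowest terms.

Method: the blade images are trace-orthogonal — tr(rho(e_A) rho(e_B)^-1) = 4 if A = B and 0 otherwise — and rho(e_A)^-1 = (e_A)^2 * rho(e_A) with (e_A)^2 = +1 or -1, so the coefficient of e_A in the preimage is (e_A)^2 * tr(M rho(e_A))/4.
Nonzero projections over blades of grade <= 2: 1: (1)^2 = +1, tr(M 1) = 16, coefficient 4; e1: (e1)^2 = +1, tr(M rho(e1)) = 2, coefficient 1/2; e3: (e3)^2 = -1, tr(M rho(e3)) = 16/5, coefficient -4/5; e1 e2: (e1 e2)^2 = +1, tr(M rho(e1 e2)) = 12, coefficient 3. Every other blade of grade <= 2 projects to 0.
Answer: 4 + 1/2*e1 - 4/5*e3 + 3*e1 e2


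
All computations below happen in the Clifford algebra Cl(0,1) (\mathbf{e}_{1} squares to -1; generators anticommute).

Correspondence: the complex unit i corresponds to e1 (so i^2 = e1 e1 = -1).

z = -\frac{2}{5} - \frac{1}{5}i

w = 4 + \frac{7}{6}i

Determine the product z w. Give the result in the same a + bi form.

In blades: z = -\frac{2}{5} - \frac{1}{5} e_{1}, w = 4 + \frac{7}{6} e_{1}.
Distribute z over w term by term (generator squares from the signature, products reordered to ascending indices): (-\frac{2}{5})*w = -\frac{8}{5} - \frac{7}{15} e_{1}; (-\frac{1}{5} e_{1})*w = \frac{7}{30} - \frac{4}{5} e_{1}.
Sum: -\frac{41}{30} - \frac{19}{15} e_{1}; translating back through the correspondence:
Answer: -\frac{41}{30} - \frac{19}{15}i


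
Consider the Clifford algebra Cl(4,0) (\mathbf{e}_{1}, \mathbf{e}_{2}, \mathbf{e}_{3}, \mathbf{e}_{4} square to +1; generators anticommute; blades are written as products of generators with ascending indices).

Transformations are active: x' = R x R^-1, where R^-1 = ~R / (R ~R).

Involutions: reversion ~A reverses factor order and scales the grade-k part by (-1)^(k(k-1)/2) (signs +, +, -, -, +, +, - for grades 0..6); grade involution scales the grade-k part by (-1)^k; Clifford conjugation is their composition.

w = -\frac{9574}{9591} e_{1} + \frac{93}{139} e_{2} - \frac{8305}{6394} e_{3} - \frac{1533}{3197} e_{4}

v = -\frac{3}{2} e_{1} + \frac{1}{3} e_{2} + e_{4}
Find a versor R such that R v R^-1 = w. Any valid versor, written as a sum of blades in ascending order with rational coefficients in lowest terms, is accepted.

Sketch: the shared square \frac{121}{36} makes R = v + w = -\frac{47921}{19182} e_{1} + \frac{418}{417} e_{2} - \frac{8305}{6394} e_{3} + \frac{1664}{3197} e_{4} the natural versor; its sandwich fixes that direction, negates (v - w)/2, and sends v to w.
Answer: -\frac{47921}{19182} e_{1} + \frac{418}{417} e_{2} - \frac{8305}{6394} e_{3} + \frac{1664}{3197} e_{4}


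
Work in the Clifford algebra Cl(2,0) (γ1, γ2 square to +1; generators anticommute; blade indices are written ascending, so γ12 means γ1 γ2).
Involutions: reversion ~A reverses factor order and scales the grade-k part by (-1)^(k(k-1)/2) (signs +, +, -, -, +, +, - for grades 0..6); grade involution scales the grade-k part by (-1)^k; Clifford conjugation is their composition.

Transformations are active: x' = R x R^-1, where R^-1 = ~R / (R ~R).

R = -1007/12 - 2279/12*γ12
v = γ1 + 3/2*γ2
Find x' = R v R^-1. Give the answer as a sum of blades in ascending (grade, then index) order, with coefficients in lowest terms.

~R = -1007/12 + 2279/12*γ12, and R ~R = 3103945/72, so R^-1 = ~R / (3103945/72).
R v = -8851/24*γ1 + 1537/24*γ2
Answer: 963/2210*γ1 - 1933/1105*γ2


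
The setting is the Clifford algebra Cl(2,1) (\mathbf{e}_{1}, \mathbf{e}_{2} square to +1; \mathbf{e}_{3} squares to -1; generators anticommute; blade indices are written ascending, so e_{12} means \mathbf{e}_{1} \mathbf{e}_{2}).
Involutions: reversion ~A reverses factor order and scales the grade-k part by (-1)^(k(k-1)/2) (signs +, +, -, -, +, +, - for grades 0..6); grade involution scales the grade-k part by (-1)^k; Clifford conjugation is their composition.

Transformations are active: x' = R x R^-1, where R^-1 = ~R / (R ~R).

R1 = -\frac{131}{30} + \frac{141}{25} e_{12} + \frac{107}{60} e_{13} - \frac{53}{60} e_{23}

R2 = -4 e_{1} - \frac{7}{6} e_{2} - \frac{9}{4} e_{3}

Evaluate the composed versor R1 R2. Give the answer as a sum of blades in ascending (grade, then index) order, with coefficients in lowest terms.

Distribute over the terms of R2 (each basis-blade product reordered to ascending indices, repeated generators contracted through their squares):
R1 (-4 e_{1}) = \frac{262}{15} e_{1} + \frac{564}{25} e_{2} + \frac{107}{15} e_{3} + \frac{53}{15} e_{123}
R1 (-\frac{7}{6} e_{2}) = -\frac{329}{50} e_{1} + \frac{917}{180} e_{2} - \frac{371}{360} e_{3} + \frac{749}{360} e_{123}
R1 (-\frac{9}{4} e_{3}) = \frac{321}{80} e_{1} - \frac{159}{80} e_{2} + \frac{393}{40} e_{3} - \frac{1269}{100} e_{123}
Summing the partial products and collecting blades:
Answer: \frac{17879}{1200} e_{1} + \frac{92401}{3600} e_{2} + \frac{2867}{180} e_{3} - \frac{12737}{1800} e_{123}


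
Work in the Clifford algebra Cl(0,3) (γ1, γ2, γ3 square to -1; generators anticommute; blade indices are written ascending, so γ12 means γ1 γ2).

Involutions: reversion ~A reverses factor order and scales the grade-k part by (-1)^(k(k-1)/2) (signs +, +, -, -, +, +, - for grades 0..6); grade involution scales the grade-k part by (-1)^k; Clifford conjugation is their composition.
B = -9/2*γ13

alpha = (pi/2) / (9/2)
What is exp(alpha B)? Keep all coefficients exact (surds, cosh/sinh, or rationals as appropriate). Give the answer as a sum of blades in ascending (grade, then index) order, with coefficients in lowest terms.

B^2 = (-9/2)^2*(γ13)^2 = 81/4*(-1) = -81/4 (a basis 2-blade squares to minus the product of its generators' squares).
B^2 = -81/4 — B^2 < 0, so the exponential closes trigonometrically: l = 9/2, alpha*l = pi/2, so exp(alpha B) = cos(pi/2) + (sin(pi/2)/(9/2))*B = 0 + (2/9)*B.
Answer: -γ13


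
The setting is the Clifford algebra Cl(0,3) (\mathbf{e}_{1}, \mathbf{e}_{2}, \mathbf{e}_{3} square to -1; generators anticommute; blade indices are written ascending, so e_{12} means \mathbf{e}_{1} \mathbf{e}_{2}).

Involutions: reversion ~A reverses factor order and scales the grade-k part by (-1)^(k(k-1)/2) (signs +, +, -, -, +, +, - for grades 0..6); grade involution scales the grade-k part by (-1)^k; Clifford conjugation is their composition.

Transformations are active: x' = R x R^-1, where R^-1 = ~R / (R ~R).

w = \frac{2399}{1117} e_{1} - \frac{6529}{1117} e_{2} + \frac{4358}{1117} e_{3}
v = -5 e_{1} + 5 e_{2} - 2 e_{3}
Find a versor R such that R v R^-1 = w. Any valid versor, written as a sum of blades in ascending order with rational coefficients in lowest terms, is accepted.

Take R = v + w = -\frac{3186}{1117} e_{1} - \frac{944}{1117} e_{2} + \frac{2124}{1117} e_{3}. Because q(v) = q(w) = -54, conjugation by R sends v exactly to w.
Answer: -\frac{3186}{1117} e_{1} - \frac{944}{1117} e_{2} + \frac{2124}{1117} e_{3}


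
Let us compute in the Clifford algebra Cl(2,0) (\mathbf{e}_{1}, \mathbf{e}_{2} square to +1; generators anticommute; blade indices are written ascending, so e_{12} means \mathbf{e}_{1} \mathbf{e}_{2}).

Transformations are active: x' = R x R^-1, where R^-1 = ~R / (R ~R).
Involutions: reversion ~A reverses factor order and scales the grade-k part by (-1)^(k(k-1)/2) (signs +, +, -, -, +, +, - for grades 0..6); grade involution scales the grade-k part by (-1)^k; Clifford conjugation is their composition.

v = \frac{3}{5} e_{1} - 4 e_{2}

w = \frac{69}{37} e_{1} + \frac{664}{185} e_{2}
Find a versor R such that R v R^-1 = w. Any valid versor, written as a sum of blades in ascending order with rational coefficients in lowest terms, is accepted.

Equal squares first: v^2 = w^2 = \frac{409}{25}. Then v + w = \frac{456}{185} e_{1} - \frac{76}{185} e_{2} is a versor taking v to w, provided it is invertible.
Answer: \frac{456}{185} e_{1} - \frac{76}{185} e_{2}


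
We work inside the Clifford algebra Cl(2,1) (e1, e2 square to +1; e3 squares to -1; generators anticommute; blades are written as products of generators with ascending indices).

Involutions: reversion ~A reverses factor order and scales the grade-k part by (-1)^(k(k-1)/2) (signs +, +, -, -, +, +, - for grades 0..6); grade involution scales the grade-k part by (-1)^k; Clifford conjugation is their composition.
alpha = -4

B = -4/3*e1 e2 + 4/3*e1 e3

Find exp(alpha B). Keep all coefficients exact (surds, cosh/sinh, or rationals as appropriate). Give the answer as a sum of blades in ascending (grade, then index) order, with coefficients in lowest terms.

B^2 term by term: the squares give (-4/3)^2*(e1 e2)^2 + (4/3)^2*(e1 e3)^2 = 16/9*(-1) + 16/9*(+1) = 0 (each basis 2-blade squares to minus the product of its generators' squares); cross terms between blades sharing an index anticommute and cancel. So B^2 = 0.
B^2 = 0, and the exponential is exactly linear here: exp(alpha B) = 1 + alpha B (parabolic case).
Answer: 1 + 16/3*e1 e2 - 16/3*e1 e3


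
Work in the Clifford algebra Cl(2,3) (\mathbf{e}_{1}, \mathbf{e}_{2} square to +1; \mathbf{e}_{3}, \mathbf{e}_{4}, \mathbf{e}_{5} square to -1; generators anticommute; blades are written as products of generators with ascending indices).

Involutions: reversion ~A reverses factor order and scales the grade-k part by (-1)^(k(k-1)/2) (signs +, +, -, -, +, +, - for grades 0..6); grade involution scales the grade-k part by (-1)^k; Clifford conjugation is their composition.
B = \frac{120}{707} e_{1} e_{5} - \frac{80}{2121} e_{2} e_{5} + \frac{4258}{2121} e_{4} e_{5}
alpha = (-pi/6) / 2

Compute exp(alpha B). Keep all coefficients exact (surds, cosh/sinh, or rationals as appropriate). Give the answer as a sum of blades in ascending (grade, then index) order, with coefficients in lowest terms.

B^2 term by term: the squares give (\frac{120}{707})^2*(e_{1} e_{5})^2 + (-\frac{80}{2121})^2*(e_{2} e_{5})^2 + (\frac{4258}{2121})^2*(e_{4} e_{5})^2 = \frac{14400}{499849}*(+1) + \frac{6400}{4498641}*(+1) + \frac{18130564}{4498641}*(-1) = -4 (each basis 2-blade squares to minus the product of its generators' squares); cross terms between blades sharing an index anticommute and cancel. So B^2 = -4.
B^2 = -4 — circular case — the even/odd split gives cos and sin: l = 2, alpha*l = - \frac{\pi}{6}, so exp(alpha B) = cos(- \frac{\pi}{6}) + (sin(- \frac{\pi}{6})/2)*B = \frac{\sqrt{3}}{2} + (- \frac{1}{4})*B.
Answer: \frac{\sqrt{3}}{2} - \frac{30}{707} e_{1} e_{5} + \frac{20}{2121} e_{2} e_{5} - \frac{2129}{4242} e_{4} e_{5}


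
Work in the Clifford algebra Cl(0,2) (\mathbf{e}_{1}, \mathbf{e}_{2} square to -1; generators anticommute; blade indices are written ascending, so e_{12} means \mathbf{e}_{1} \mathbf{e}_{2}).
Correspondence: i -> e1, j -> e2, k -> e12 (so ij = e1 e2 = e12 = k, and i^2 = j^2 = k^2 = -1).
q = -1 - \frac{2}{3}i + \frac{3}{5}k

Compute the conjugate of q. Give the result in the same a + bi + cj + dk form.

In blades: q = -1 - \frac{2}{3} e_{1} + \frac{3}{5} e_{12}.
Conjugation here is Clifford conjugation: the scalar is fixed and the grade-1 and grade-2 blades all flip sign, giving -1 + \frac{2}{3} e_{1} - \frac{3}{5} e_{12}; translating back:
Answer: -1 + \frac{2}{3}i - \frac{3}{5}k


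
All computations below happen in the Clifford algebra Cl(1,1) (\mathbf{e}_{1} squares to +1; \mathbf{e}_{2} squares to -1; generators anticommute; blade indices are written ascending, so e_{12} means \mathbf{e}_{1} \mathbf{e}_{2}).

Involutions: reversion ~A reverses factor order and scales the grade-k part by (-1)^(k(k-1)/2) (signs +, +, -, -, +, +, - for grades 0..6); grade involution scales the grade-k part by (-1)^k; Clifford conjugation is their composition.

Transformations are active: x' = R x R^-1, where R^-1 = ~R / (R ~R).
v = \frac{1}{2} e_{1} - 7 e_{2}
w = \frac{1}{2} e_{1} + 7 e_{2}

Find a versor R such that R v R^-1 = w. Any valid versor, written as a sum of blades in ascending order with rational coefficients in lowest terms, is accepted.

Here q(v) = q(w) = -\frac{195}{4}; the classical choice R = v + w = e_{1} then realises v -> w under the sandwich.
Answer: e_{1}


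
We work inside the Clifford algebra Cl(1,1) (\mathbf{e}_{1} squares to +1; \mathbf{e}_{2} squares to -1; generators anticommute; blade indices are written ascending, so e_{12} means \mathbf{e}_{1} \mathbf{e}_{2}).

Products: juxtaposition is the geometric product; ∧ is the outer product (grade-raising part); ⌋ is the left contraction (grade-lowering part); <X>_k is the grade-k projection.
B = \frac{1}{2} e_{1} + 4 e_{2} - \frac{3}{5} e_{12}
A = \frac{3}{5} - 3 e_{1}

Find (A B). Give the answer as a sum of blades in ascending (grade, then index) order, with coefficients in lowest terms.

step 1: -\frac{3}{2} + \frac{3}{10} e_{1} + \frac{21}{5} e_{2} - \frac{309}{25} e_{12}
Answer: -\frac{3}{2} + \frac{3}{10} e_{1} + \frac{21}{5} e_{2} - \frac{309}{25} e_{12}


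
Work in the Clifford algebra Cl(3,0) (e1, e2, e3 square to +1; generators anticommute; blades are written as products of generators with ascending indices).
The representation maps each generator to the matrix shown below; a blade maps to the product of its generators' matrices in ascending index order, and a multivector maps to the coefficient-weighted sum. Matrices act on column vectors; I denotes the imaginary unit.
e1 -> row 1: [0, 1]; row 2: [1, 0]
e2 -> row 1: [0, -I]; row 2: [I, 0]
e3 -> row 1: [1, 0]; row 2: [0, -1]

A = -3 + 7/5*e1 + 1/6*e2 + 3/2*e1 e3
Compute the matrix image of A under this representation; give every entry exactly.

Bivector images (products of the table entries): rho(e1 e3) = rho(e1)rho(e3) = row 1: [0, -1]; row 2: [1, 0].
M = (-3)*1 + (7/5)*rho(e1) + (1/6)*rho(e2) + (3/2)*rho(e1 e3), summed entrywise (1 is the identity matrix):
Answer: row 1: [-3, -1/10 - I/6]; row 2: [29/10 + I/6, -3]


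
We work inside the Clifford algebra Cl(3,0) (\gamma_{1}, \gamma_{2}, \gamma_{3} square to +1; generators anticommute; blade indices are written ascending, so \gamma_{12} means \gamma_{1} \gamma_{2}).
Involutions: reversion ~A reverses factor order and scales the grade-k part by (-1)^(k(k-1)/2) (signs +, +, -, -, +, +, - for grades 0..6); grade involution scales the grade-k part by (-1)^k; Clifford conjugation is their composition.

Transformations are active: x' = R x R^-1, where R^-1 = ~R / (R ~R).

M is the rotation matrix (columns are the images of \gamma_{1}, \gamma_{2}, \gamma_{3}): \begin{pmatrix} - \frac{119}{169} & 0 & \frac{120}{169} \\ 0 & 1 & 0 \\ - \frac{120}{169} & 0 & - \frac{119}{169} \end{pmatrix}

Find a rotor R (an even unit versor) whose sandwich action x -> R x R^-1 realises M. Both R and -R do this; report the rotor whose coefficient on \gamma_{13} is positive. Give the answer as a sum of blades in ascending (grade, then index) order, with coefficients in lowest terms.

Method: write R = a + b12*\gamma_{12} + b13*\gamma_{13} + b23*\gamma_{23} with a^2 + b12^2 + b13^2 + b23^2 = 1 (so R^-1 = ~R). Expanding the columns R e_j ~R gives tr M = 4a^2 - 1 and, from the antisymmetric part, M21 - M12 = -4a*b12, M13 - M31 = 4a*b13, M32 - M23 = -4a*b23.
Here tr M = -\frac{69}{169}, so a^2 = (1 + tr M)/4 = \frac{25}{169} and a = ±\frac{5}{13}. Taking a = \frac{5}{13}: M21 - M12 = 0, M13 - M31 = \frac{240}{169}, M32 - M23 = 0, giving b12 = 0, b13 = \frac{12}{13}, b23 = 0, i.e. R = \frac{5}{13} + \frac{12}{13} \gamma_{13}.
Its \gamma_{13} coefficient is already positive.
Answer: \frac{5}{13} + \frac{12}{13} \gamma_{13}. Recall the cover is two-to-one: with M of trace -\frac{69}{169}, both preimages act alike, and the stated \gamma_{13} sign chooses the sheet.


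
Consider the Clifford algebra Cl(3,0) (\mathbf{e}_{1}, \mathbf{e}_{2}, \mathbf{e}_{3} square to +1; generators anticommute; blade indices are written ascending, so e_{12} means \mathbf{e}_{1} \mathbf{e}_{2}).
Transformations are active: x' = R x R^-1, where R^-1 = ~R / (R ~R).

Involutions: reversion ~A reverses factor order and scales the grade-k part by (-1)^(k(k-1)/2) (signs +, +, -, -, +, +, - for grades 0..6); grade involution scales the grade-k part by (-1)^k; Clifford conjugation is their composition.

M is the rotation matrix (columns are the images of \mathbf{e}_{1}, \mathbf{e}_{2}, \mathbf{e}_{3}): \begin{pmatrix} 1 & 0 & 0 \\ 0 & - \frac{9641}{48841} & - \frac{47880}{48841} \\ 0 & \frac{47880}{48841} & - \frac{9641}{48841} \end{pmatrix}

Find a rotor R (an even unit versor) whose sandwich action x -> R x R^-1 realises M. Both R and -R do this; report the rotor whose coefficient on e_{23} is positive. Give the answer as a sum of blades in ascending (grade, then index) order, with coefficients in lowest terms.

Method: write R = a + b12*e_{12} + b13*e_{13} + b23*e_{23} with a^2 + b12^2 + b13^2 + b23^2 = 1 (so R^-1 = ~R). Expanding the columns R e_j ~R gives tr M = 4a^2 - 1 and, from the antisymmetric part, M21 - M12 = -4a*b12, M13 - M31 = 4a*b13, M32 - M23 = -4a*b23.
Here tr M = \frac{29559}{48841}, so a^2 = (1 + tr M)/4 = \frac{19600}{48841} and a = ±\frac{140}{221}. Taking a = \frac{140}{221}: M21 - M12 = 0, M13 - M31 = 0, M32 - M23 = \frac{95760}{48841}, giving b12 = 0, b13 = 0, b23 = -\frac{171}{221}, i.e. R = \frac{140}{221} - \frac{171}{221} e_{23}.
Its e_{23} coefficient is negative, so report the other preimage -R.
Answer: -\frac{140}{221} + \frac{171}{221} e_{23}. Recall the cover is two-to-one: with M of trace \frac{29559}{48841}, both preimages act alike, and the stated e_{23} sign chooses the sheet.


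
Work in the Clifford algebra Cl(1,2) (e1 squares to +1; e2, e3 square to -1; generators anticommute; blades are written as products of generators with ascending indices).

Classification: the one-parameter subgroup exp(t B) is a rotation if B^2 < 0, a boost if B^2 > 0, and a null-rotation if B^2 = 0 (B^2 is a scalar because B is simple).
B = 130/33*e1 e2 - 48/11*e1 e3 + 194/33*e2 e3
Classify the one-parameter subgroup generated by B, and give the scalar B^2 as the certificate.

B^2 term by term: the squares give (130/33)^2*(e1 e2)^2 + (-48/11)^2*(e1 e3)^2 + (194/33)^2*(e2 e3)^2 = 16900/1089*(+1) + 2304/121*(+1) + 37636/1089*(-1) = 0 (each basis 2-blade squares to minus the product of its generators' squares); cross terms between blades sharing an index anticommute and cancel. So B^2 = 0.
Answer: null-rotation, certificate B^2 = 0. Key observation: B^2 = 0 is a conjugation invariant, so its sign decides the class regardless of the surface form of B.


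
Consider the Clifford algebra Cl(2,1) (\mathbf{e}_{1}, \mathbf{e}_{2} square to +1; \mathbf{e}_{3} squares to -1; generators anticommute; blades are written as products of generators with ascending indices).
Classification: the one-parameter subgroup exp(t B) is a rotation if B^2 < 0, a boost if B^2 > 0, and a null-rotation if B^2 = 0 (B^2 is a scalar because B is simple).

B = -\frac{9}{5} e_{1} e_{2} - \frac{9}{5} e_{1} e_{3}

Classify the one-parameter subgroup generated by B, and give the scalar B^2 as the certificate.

B^2 term by term: the squares give (-\frac{9}{5})^2*(e_{1} e_{2})^2 + (-\frac{9}{5})^2*(e_{1} e_{3})^2 = \frac{81}{25}*(-1) + \frac{81}{25}*(+1) = 0 (each basis 2-blade squares to minus the product of its generators' squares); cross terms between blades sharing an index anticommute and cancel. So B^2 = 0.
Answer: null-rotation, certificate B^2 = 0. Key observation: B^2 = 0 is a conjugation invariant, so its sign decides the class regardless of the surface form of B.


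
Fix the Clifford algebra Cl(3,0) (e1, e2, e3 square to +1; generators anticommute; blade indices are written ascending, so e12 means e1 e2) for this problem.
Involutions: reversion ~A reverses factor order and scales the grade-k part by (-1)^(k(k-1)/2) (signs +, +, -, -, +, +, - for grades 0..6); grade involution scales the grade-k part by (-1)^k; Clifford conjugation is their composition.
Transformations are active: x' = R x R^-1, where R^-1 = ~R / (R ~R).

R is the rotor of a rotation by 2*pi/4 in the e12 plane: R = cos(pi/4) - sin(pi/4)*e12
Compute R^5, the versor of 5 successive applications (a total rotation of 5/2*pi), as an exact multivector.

The rotor phase is half the rotation angle and phases add under composition, so 5 steps in the e12 plane accumulate phase 5*(pi/4) = 5*pi/4: R^5 = cos(5*pi/4) - sin(5*pi/4)*e12.
cos(5*pi/4) = -sqrt(2)/2 and sin(5*pi/4) = -sqrt(2)/2, so R^5 = -sqrt(2)/2 + sqrt(2)/2*e12. The net rotation is 1/2*pi (after discarding 1 full turn, each of which contributes a factor -1 to the rotor); the rotor keeps the half-angle phase exactly.
Answer: -sqrt(2)/2 + sqrt(2)/2*e12


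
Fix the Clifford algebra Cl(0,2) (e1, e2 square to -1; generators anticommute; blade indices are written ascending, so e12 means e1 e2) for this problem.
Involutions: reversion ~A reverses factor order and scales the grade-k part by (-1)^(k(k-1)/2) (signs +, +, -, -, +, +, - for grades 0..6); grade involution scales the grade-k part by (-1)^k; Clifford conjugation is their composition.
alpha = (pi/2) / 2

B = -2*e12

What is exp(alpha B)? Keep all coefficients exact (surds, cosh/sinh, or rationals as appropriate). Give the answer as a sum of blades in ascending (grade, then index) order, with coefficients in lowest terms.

B^2 = (-2)^2*(e12)^2 = 4*(-1) = -4 (a basis 2-blade squares to minus the product of its generators' squares).
B^2 = -4 — B^2 < 0, so the exponential closes trigonometrically: l = 2, alpha*l = pi/2, so exp(alpha B) = cos(pi/2) + (sin(pi/2)/2)*B = 0 + (1/2)*B.
Answer: -e12


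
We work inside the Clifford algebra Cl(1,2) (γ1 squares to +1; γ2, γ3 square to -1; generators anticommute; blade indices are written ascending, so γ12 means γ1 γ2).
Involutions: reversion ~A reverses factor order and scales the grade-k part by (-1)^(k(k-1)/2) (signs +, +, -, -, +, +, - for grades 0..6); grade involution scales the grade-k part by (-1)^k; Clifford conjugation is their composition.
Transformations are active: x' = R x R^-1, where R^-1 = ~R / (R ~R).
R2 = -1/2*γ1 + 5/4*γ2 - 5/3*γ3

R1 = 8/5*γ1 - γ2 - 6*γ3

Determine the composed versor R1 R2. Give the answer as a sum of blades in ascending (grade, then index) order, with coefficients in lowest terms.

Distribute over the terms of R1 (each basis-blade product reordered to ascending indices, repeated generators contracted through their squares):
(8/5*γ1) R2 = -4/5 + 2*γ12 - 8/3*γ13
(-γ2) R2 = 5/4 - 1/2*γ12 + 5/3*γ23
(-6*γ3) R2 = -10 - 3*γ13 + 15/2*γ23
Summing the partial products and collecting blades:
Answer: -191/20 + 3/2*γ12 - 17/3*γ13 + 55/6*γ23


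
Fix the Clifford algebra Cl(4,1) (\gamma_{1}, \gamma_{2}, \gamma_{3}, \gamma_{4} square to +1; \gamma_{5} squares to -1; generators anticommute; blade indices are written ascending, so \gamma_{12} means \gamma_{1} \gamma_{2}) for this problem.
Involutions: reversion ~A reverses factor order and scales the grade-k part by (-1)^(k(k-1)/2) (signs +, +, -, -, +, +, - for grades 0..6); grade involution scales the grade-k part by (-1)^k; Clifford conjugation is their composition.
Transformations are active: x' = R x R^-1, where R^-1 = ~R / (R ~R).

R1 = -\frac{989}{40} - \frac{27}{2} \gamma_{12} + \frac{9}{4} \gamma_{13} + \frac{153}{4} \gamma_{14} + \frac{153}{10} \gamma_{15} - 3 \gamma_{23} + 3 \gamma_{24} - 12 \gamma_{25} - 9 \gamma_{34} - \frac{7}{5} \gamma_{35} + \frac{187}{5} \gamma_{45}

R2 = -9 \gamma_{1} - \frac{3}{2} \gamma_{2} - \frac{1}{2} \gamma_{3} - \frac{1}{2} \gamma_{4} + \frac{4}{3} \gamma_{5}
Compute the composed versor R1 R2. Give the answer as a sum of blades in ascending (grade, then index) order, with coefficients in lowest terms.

Distribute over the terms of R2 (each basis-blade product reordered to ascending indices, repeated generators contracted through their squares):
R1 (-9 \gamma_{1}) = \frac{8901}{40} \gamma_{1} - \frac{243}{2} \gamma_{2} + \frac{81}{4} \gamma_{3} + \frac{1377}{4} \gamma_{4} + \frac{1377}{10} \gamma_{5} + 27 \gamma_{123} - 27 \gamma_{124} + 108 \gamma_{125} + 81 \gamma_{134} + \frac{63}{5} \gamma_{135} - \frac{1683}{5} \gamma_{145}
R1 (-\frac{3}{2} \gamma_{2}) = \frac{81}{4} \gamma_{1} + \frac{2967}{80} \gamma_{2} - \frac{9}{2} \gamma_{3} + \frac{9}{2} \gamma_{4} - 18 \gamma_{5} + \frac{27}{8} \gamma_{123} + \frac{459}{8} \gamma_{124} + \frac{459}{20} \gamma_{125} + \frac{27}{2} \gamma_{234} + \frac{21}{10} \gamma_{235} - \frac{561}{10} \gamma_{245}
R1 (-\frac{1}{2} \gamma_{3}) = -\frac{9}{8} \gamma_{1} + \frac{3}{2} \gamma_{2} + \frac{989}{80} \gamma_{3} - \frac{9}{2} \gamma_{4} - \frac{7}{10} \gamma_{5} + \frac{27}{4} \gamma_{123} + \frac{153}{8} \gamma_{134} + \frac{153}{20} \gamma_{135} + \frac{3}{2} \gamma_{234} - 6 \gamma_{235} - \frac{187}{10} \gamma_{345}
R1 (-\frac{1}{2} \gamma_{4}) = -\frac{153}{8} \gamma_{1} - \frac{3}{2} \gamma_{2} + \frac{9}{2} \gamma_{3} + \frac{989}{80} \gamma_{4} + \frac{187}{10} \gamma_{5} + \frac{27}{4} \gamma_{124} - \frac{9}{8} \gamma_{134} + \frac{153}{20} \gamma_{145} + \frac{3}{2} \gamma_{234} - 6 \gamma_{245} - \frac{7}{10} \gamma_{345}
R1 (\frac{4}{3} \gamma_{5}) = -\frac{102}{5} \gamma_{1} + 16 \gamma_{2} + \frac{28}{15} \gamma_{3} - \frac{748}{15} \gamma_{4} - \frac{989}{30} \gamma_{5} - 18 \gamma_{125} + 3 \gamma_{135} + 51 \gamma_{145} - 4 \gamma_{235} + 4 \gamma_{245} - 12 \gamma_{345}
Summing the partial products and collecting blades:
Answer: \frac{1617}{8} \gamma_{1} - \frac{5473}{80} \gamma_{2} + \frac{1655}{48} \gamma_{3} + \frac{73619}{240} \gamma_{4} + \frac{1571}{15} \gamma_{5} + \frac{297}{8} \gamma_{123} + \frac{297}{8} \gamma_{124} + \frac{2259}{20} \gamma_{125} + 99 \gamma_{134} + \frac{93}{4} \gamma_{135} - \frac{5559}{20} \gamma_{145} + \frac{33}{2} \gamma_{234} - \frac{79}{10} \gamma_{235} - \frac{581}{10} \gamma_{245} - \frac{157}{5} \gamma_{345}


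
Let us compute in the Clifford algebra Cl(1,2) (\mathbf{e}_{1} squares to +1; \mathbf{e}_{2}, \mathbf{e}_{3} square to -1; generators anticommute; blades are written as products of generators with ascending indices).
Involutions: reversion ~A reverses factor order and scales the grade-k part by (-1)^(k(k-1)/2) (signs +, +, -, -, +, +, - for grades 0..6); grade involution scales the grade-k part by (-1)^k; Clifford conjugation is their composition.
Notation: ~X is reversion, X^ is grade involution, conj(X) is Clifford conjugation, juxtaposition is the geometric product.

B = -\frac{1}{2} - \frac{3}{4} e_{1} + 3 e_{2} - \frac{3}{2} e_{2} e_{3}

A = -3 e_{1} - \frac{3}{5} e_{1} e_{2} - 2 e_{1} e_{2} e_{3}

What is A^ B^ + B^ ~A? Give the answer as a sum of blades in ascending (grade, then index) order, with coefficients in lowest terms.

first term: \frac{9}{4} - \frac{3}{10} e_{1} + \frac{9}{20} e_{2} - \frac{87}{10} e_{1} e_{2} - \frac{69}{10} e_{1} e_{3} + \frac{3}{2} e_{2} e_{3} - \frac{11}{2} e_{1} e_{2} e_{3}
second term: -\frac{9}{4} + \frac{27}{10} e_{1} + \frac{9}{20} e_{2} - \frac{93}{10} e_{1} e_{2} - \frac{69}{10} e_{1} e_{3} + \frac{3}{2} e_{2} e_{3} + \frac{7}{2} e_{1} e_{2} e_{3}
Answer: \frac{12}{5} e_{1} + \frac{9}{10} e_{2} - 18 e_{1} e_{2} - \frac{69}{5} e_{1} e_{3} + 3 e_{2} e_{3} - 2 e_{1} e_{2} e_{3}


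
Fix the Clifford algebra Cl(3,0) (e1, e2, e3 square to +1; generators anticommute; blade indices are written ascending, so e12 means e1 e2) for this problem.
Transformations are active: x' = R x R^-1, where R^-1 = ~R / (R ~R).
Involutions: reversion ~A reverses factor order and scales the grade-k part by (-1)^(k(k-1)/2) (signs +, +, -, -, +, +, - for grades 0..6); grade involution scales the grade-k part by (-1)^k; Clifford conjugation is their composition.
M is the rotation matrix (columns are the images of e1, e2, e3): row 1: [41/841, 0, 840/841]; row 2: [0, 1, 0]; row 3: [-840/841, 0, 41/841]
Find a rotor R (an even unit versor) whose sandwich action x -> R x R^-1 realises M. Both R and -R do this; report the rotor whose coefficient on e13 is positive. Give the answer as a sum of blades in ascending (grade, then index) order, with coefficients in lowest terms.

Method: write R = a + b12*e12 + b13*e13 + b23*e23 with a^2 + b12^2 + b13^2 + b23^2 = 1 (so R^-1 = ~R). Expanding the columns R e_j ~R gives tr M = 4a^2 - 1 and, from the antisymmetric part, M21 - M12 = -4a*b12, M13 - M31 = 4a*b13, M32 - M23 = -4a*b23.
Here tr M = 923/841, so a^2 = (1 + tr M)/4 = 441/841 and a = ±21/29. Taking a = 21/29: M21 - M12 = 0, M13 - M31 = 1680/841, M32 - M23 = 0, giving b12 = 0, b13 = 20/29, b23 = 0, i.e. R = 21/29 + 20/29*e13.
Its e13 coefficient is already positive.
Answer: 21/29 + 20/29*e13. Note: both R and -R realise this M (trace 923/841); the covering map identifies them, and the e13-coefficient sign is the tie-breaker.


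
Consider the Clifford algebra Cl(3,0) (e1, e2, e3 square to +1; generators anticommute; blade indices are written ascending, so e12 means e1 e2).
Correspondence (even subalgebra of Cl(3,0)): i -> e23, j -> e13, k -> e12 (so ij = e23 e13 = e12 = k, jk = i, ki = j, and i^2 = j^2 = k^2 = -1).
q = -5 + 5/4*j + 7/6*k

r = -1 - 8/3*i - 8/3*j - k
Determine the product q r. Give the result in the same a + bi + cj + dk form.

In blades: q = -5 + 7/6*e12 + 5/4*e13, r = -1 - e12 - 8/3*e13 - 8/3*e23.
Distribute q over r term by term (generator squares from the signature, products reordered to ascending indices): (-5)*r = 5 + 5*e12 + 40/3*e13 + 40/3*e23; (7/6*e12)*r = 7/6 - 7/6*e12 - 28/9*e13 + 28/9*e23; (5/4*e13)*r = 10/3 + 10/3*e12 - 5/4*e13 - 5/4*e23.
Sum: 19/2 + 43/6*e12 + 323/36*e13 + 547/36*e23; translating back through the correspondence:
Answer: 19/2 + 547/36*i + 323/36*j + 43/6*k


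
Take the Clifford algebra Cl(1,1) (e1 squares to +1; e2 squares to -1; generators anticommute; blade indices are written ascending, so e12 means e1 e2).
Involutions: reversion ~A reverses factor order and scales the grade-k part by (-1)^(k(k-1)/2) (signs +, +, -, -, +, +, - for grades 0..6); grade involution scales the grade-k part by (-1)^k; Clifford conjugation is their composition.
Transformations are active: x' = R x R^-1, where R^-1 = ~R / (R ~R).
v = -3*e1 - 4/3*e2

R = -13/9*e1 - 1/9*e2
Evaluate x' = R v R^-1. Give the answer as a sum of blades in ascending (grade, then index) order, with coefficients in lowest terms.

~R = -13/9*e1 - 1/9*e2, and R ~R = 56/27, so R^-1 = ~R / (56/27).
R v = 113/27 + 43/27*e12
Answer: -713/252*e1 + 223/252*e2


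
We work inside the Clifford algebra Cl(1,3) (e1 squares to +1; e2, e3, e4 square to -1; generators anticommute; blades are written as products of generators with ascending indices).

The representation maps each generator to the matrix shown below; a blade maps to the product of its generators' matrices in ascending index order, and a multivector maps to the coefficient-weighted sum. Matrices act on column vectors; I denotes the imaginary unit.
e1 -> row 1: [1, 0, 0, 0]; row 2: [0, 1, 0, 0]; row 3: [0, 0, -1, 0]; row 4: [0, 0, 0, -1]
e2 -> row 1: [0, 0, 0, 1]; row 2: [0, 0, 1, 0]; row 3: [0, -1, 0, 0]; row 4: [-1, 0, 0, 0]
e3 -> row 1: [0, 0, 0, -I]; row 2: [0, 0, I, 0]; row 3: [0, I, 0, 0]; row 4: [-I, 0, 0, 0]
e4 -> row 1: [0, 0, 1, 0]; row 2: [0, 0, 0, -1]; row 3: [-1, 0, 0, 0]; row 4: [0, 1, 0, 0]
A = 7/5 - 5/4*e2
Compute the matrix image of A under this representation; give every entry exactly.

M = (7/5)*1 + (-5/4)*rho(e2), summed entrywise (1 is the identity matrix):
Answer: row 1: [7/5, 0, 0, -5/4]; row 2: [0, 7/5, -5/4, 0]; row 3: [0, 5/4, 7/5, 0]; row 4: [5/4, 0, 0, 7/5]


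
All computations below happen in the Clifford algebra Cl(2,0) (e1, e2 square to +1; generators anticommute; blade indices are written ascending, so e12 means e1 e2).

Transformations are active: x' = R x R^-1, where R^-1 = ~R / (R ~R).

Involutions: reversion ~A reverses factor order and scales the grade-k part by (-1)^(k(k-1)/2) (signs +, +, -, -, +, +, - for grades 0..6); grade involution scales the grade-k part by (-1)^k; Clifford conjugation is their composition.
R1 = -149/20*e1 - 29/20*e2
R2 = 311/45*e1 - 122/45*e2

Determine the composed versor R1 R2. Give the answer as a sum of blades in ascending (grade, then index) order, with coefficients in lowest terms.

Distribute over the terms of R1 (each basis-blade product reordered to ascending indices, repeated generators contracted through their squares):
(-149/20*e1) R2 = -46339/900 + 9089/450*e12
(-29/20*e2) R2 = 1769/450 + 9019/900*e12
Summing the partial products and collecting blades:
Answer: -14267/300 + 27197/900*e12


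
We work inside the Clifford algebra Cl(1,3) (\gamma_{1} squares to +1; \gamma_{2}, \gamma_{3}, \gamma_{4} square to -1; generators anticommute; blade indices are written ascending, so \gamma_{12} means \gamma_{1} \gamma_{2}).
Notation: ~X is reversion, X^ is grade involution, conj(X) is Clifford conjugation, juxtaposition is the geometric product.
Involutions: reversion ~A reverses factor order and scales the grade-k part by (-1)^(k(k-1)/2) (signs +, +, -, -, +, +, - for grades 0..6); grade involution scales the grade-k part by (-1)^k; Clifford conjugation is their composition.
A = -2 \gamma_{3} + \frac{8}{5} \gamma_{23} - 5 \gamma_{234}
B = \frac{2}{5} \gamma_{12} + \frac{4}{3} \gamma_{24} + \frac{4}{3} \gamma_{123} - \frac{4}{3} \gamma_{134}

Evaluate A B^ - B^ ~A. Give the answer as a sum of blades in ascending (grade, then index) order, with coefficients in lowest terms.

first term: \frac{32}{15} \gamma_{1} - \frac{20}{3} \gamma_{3} - \frac{28}{3} \gamma_{12} + \frac{16}{25} \gamma_{13} + 4 \gamma_{14} + \frac{32}{15} \gamma_{34} - \frac{4}{5} \gamma_{123} - \frac{32}{15} \gamma_{124} - 2 \gamma_{134} + \frac{8}{3} \gamma_{234}
second term: -\frac{32}{15} \gamma_{1} + \frac{20}{3} \gamma_{3} - \frac{28}{3} \gamma_{12} + \frac{16}{25} \gamma_{13} + 4 \gamma_{14} + \frac{32}{15} \gamma_{34} - \frac{4}{5} \gamma_{123} - \frac{32}{15} \gamma_{124} - 2 \gamma_{134} + \frac{8}{3} \gamma_{234}
Answer: \frac{64}{15} \gamma_{1} - \frac{40}{3} \gamma_{3}


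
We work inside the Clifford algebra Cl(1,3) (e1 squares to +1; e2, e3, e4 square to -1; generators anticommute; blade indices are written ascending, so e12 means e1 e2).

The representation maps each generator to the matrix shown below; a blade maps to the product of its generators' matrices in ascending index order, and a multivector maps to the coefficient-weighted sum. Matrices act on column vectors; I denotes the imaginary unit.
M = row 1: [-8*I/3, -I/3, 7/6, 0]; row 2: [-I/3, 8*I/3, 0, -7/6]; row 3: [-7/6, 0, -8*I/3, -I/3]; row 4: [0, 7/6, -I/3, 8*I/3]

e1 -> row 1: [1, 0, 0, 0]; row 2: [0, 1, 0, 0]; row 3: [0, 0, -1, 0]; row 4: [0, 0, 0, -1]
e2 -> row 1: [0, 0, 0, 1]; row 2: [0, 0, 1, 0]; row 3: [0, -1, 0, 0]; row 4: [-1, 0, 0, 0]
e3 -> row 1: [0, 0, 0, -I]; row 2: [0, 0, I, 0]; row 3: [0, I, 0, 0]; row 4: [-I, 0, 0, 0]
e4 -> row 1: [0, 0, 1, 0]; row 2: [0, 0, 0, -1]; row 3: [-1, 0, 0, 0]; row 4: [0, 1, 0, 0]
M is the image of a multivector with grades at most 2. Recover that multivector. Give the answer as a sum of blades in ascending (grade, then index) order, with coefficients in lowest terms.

Method: the blade images are trace-orthogonal — tr(rho(e_A) rho(e_B)^-1) = 4 if A = B and 0 otherwise — and rho(e_A)^-1 = (e_A)^2 * rho(e_A) with (e_A)^2 = +1 or -1, so the coefficient of e_A in the preimage is (e_A)^2 * tr(M rho(e_A))/4.
Nonzero projections over blades of grade <= 2: e4: (e4)^2 = -1, tr(M rho(e4)) = -14/3, coefficient 7/6; e23: (e23)^2 = -1, tr(M rho(e23)) = -32/3, coefficient 8/3; e34: (e34)^2 = -1, tr(M rho(e34)) = -4/3, coefficient 1/3. Every other blade of grade <= 2 projects to 0.
Answer: 7/6*e4 + 8/3*e23 + 1/3*e34


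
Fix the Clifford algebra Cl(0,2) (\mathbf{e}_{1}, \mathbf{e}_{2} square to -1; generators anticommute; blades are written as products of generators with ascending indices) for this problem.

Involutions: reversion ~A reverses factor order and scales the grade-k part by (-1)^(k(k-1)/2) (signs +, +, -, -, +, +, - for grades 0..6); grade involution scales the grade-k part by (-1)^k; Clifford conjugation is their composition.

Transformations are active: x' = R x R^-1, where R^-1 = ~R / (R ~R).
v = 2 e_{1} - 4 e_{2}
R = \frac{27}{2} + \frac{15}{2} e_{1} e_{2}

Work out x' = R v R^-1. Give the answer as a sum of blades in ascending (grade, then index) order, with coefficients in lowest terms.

~R = \frac{27}{2} - \frac{15}{2} e_{1} e_{2}, and R ~R = \frac{477}{2}, so R^-1 = ~R / (\frac{477}{2}).
R v = 57 e_{1} - 39 e_{2}
Answer: \frac{236}{53} e_{1} - \frac{22}{53} e_{2}


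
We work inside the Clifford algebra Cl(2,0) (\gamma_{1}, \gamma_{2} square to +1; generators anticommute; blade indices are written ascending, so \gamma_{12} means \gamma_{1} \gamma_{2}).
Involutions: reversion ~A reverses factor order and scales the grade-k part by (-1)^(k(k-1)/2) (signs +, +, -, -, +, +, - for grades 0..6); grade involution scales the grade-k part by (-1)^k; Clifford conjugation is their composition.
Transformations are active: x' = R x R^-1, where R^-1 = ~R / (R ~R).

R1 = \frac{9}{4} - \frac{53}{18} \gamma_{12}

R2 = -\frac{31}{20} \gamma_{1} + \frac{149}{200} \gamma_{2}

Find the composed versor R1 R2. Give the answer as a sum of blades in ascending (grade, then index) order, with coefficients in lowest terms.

Distribute over the terms of R1 (each basis-blade product reordered to ascending indices, repeated generators contracted through their squares):
(\frac{9}{4}) R2 = -\frac{279}{80} \gamma_{1} + \frac{1341}{800} \gamma_{2}
(-\frac{53}{18} \gamma_{12}) R2 = -\frac{7897}{3600} \gamma_{1} - \frac{1643}{360} \gamma_{2}
Summing the partial products and collecting blades:
Answer: -\frac{5113}{900} \gamma_{1} - \frac{20791}{7200} \gamma_{2}
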